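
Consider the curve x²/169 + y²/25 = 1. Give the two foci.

(-12, 0) and (12, 0)

Center (0, 0). The larger denominator 169 sits under the x-term, so the major axis is horizontal; a² = 169, b² = 25.
c² = a² - b² = 169 - 25 = 144, so c = 12.
Foci lie on the horizontal axis through the center: (h ± c, k).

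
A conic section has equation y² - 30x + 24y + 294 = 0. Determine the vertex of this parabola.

Only y is squared. Complete the square in y: (y + 12)² = 30(x - 5).
Vertex (5, -12); 4p = 30 so p = 15/2. Opens right.

(5, -12)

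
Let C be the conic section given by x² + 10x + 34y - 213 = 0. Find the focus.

(-5, -3/2)

Only x is squared. Complete the square in x: (x + 5)² = -34(y - 7).
Vertex (-5, 7); 4p = -34 so p = -17/2. Opens down.
Focus is p units from the vertex along the axis: (h, k + p).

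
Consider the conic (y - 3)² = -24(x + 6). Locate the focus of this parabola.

Vertex (-6, 3); 4p = -24 so p = -6. Opens left.
Focus is p units from the vertex along the axis: (h + p, k).

(-12, 3)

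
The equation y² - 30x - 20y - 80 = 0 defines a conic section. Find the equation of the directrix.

x = -27/2

Only y is squared. Complete the square in y: (y - 10)² = 30(x + 6).
Vertex (-6, 10); 4p = 30 so p = 15/2. Opens right.
Directrix is the vertical line x = h − p = -6 − (15/2) = -27/2.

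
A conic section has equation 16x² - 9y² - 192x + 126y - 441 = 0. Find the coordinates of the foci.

(-4, 7) and (16, 7)

Collect terms: 16(x² - 12x) -9(y² - 14y) = 441
16(x - 6)² -9(y - 7)² = 441 + 576 - 441 = 576
Divide through by 576 to get (x - 6)²/36 - (y - 7)²/64 = 1.
Hyperbola, center (6, 7), transverse axis horizontal; a² = 36, b² = 64.
c² = a² + b² = 36 + 64 = 100, so c = 10.
Foci lie on the horizontal axis through the center: (h ± c, k).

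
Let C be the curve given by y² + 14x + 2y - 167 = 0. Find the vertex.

(12, -1)

Only y is squared. Complete the square in y: (y + 1)² = -14(x - 12).
Vertex (12, -1); 4p = -14 so p = -7/2. Opens left.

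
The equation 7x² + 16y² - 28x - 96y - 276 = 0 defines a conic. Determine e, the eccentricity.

Rearranging, 7(x² - 4x) + 16(y² - 6y) = 276.
Completing the square gives 7(x - 2)² + 16(y - 3)² = 276 + 28 + 144 = 448.
Divide through by 448 to get (x - 2)²/64 + (y - 3)²/28 = 1.
Ellipse, center (2, 3), major axis horizontal; a² = 64, b² = 28.
c² = a² - b² = 36, so c = 6.
e = c/a = 6/8 = 3/4.

e = 3/4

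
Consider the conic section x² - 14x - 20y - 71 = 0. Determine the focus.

(7, -1)

Only x is squared. Complete the square in x: (x - 7)² = 20(y + 6).
Vertex (7, -6); 4p = 20 so p = 5. Opens up.
Focus is p units from the vertex along the axis: (h, k + p).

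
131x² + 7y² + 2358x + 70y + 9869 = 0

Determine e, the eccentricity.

Group the x- and y-terms: 131(x² + 18x) + 7(y² + 10y) = -9869
Complete the square in x and y: 131(x + 9)² + 7(y + 5)² = -9869 + 10611 + 175 = 917
Divide by 917: (x + 9)²/7 + (y + 5)²/131 = 1
Ellipse, center (-9, -5), major axis vertical; a² = 131, b² = 7.
c² = a² - b² = 124, so c = 2√31.
e = c/a = 2√31/√131 = 2√4061/131.

e = 2√4061/131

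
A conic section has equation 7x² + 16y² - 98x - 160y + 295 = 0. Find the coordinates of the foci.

(1, 5) and (13, 5)

Group the x- and y-terms: 7(x² - 14x) + 16(y² - 10y) = -295
Complete the square in x and y: 7(x - 7)² + 16(y - 5)² = -295 + 343 + 400 = 448
Dividing both sides by 448: (x - 7)²/64 + (y - 5)²/28 = 1
Ellipse, center (7, 5), major axis horizontal; a² = 64, b² = 28.
c² = a² - b² = 64 - 28 = 36, so c = 6.
Foci lie on the horizontal axis through the center: (h ± c, k).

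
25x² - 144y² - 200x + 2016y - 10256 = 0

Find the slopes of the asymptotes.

Rearranging, 25(x² - 8x) -144(y² - 14y) = 10256.
Completing the square gives 25(x - 4)² -144(y - 7)² = 10256 + 400 - 7056 = 3600.
Dividing both sides by 3600: (x - 4)²/144 - (y - 7)²/25 = 1
Hyperbola, center (4, 7), transverse axis horizontal; a² = 144, b² = 25.
For a horizontal hyperbola the asymptotes have slope ±b/a.
Here that is ±5/12.

5/12 and -5/12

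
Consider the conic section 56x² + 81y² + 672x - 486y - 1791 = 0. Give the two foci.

(-11, 3) and (-1, 3)

Collect terms: 56(x² + 12x) + 81(y² - 6y) = 1791
Complete the square in x and y: 56(x + 6)² + 81(y - 3)² = 1791 + 2016 + 729 = 4536
Divide by 4536: (x + 6)²/81 + (y - 3)²/56 = 1
Ellipse, center (-6, 3), major axis horizontal; a² = 81, b² = 56.
c² = a² - b² = 81 - 56 = 25, so c = 5.
Foci lie on the horizontal axis through the center: (h ± c, k).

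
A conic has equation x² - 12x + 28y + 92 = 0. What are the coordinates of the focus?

(6, -9)

Only x is squared. Complete the square in x: (x - 6)² = -28(y + 2).
Vertex (6, -2); 4p = -28 so p = -7. Opens down.
Focus is p units from the vertex along the axis: (h, k + p).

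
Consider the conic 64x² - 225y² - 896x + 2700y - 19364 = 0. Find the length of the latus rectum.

128/15

Group: 64(x² - 14x) -225(y² - 12y) = 19364
Completing the square gives 64(x - 7)² -225(y - 6)² = 19364 + 3136 - 8100 = 14400.
Divide through by 14400 to get (x - 7)²/225 - (y - 6)²/64 = 1.
Hyperbola, center (7, 6), transverse axis horizontal; a² = 225, b² = 64.
Latus rectum length = 2b²/a = 2·64/15 = 128/15.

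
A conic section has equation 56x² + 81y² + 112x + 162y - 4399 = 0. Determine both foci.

(-6, -1) and (4, -1)

Collect terms: 56(x² + 2x) + 81(y² + 2y) = 4399
Completing the square gives 56(x + 1)² + 81(y + 1)² = 4399 + 56 + 81 = 4536.
Divide by 4536: (x + 1)²/81 + (y + 1)²/56 = 1
Ellipse, center (-1, -1), major axis horizontal; a² = 81, b² = 56.
c² = a² - b² = 81 - 56 = 25, so c = 5.
Foci lie on the horizontal axis through the center: (h ± c, k).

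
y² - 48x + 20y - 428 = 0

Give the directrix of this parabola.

Only y is squared. Complete the square in y: (y + 10)² = 48(x + 11).
Vertex (-11, -10); 4p = 48 so p = 12. Opens right.
Directrix is the vertical line x = h − p = -11 − (12) = -23.

x = -23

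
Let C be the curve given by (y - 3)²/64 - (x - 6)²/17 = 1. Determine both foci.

(6, -6) and (6, 12)

Center (6, 3). The positive term is the y-term, so the transverse axis is vertical; a² = 64, b² = 17.
c² = a² + b² = 64 + 17 = 81, so c = 9.
Foci lie on the vertical axis through the center: (h, k ± c).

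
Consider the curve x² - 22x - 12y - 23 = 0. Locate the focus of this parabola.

Only x is squared. Complete the square in x: (x - 11)² = 12(y + 12).
Vertex (11, -12); 4p = 12 so p = 3. Opens up.
Focus is p units from the vertex along the axis: (h, k + p).

(11, -9)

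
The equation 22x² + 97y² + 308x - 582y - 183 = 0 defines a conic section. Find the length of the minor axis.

2√22

Rearranging, 22(x² + 14x) + 97(y² - 6y) = 183.
22(x + 7)² + 97(y - 3)² = 183 + 1078 + 873 = 2134
Divide by 2134: (x + 7)²/97 + (y - 3)²/22 = 1
Ellipse, center (-7, 3), major axis horizontal; a² = 97, b² = 22.
b² = 22 so b = √22; the minor axis has length 2b = 2√22.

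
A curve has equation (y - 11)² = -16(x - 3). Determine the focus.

(-1, 11)

Vertex (3, 11); 4p = -16 so p = -4. Opens left.
Focus is p units from the vertex along the axis: (h + p, k).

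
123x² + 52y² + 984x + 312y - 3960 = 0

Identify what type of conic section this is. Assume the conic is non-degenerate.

ellipse

No xy term. Coefficients of x² and y² are A = 123, C = 52.
A and C have the same sign but A ≠ C ⇒ ellipse.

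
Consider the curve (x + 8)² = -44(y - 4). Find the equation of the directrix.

y = 15

Vertex (-8, 4); 4p = -44 so p = -11. Opens down.
Directrix is the horizontal line y = k − p = 4 − (-11) = 15.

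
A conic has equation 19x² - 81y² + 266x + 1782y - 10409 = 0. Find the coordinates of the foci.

Group: 19(x² + 14x) -81(y² - 22y) = 10409
Complete the square in x and y: 19(x + 7)² -81(y - 11)² = 10409 + 931 - 9801 = 1539
Divide by 1539: (x + 7)²/81 - (y - 11)²/19 = 1
Hyperbola, center (-7, 11), transverse axis horizontal; a² = 81, b² = 19.
c² = a² + b² = 81 + 19 = 100, so c = 10.
Foci lie on the horizontal axis through the center: (h ± c, k).

(-17, 11) and (3, 11)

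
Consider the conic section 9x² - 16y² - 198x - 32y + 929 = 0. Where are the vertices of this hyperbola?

(7, -1) and (15, -1)

Rearranging, 9(x² - 22x) -16(y² + 2y) = -929.
9(x - 11)² -16(y + 1)² = -929 + 1089 - 16 = 144
Divide by 144: (x - 11)²/16 - (y + 1)²/9 = 1
Hyperbola, center (11, -1), transverse axis horizontal; a² = 16, b² = 9.
a = 4. Vertices at (h ± a, k).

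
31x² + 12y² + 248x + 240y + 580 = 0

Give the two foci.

Collect terms: 31(x² + 8x) + 12(y² + 20y) = -580
Complete the square in x and y: 31(x + 4)² + 12(y + 10)² = -580 + 496 + 1200 = 1116
Dividing both sides by 1116: (x + 4)²/36 + (y + 10)²/93 = 1
Ellipse, center (-4, -10), major axis vertical; a² = 93, b² = 36.
c² = a² - b² = 93 - 36 = 57, so c = √57.
Foci lie on the vertical axis through the center: (h, k ± c).

(-4, -10 - √57) and (-4, -10 + √57)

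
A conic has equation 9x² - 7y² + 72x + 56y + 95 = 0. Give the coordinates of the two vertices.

Group: 9(x² + 8x) -7(y² - 8y) = -95
Completing the square gives 9(x + 4)² -7(y - 4)² = -95 + 144 - 112 = -63.
Dividing both sides by -63: (y - 4)²/9 - (x + 4)²/7 = 1
Hyperbola, center (-4, 4), transverse axis vertical; a² = 9, b² = 7.
a = 3. Vertices at (h, k ± a).

(-4, 1) and (-4, 7)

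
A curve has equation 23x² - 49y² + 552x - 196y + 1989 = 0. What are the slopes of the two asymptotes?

√23/7 and -√23/7

23(x² + 24x) -49(y² + 4y) = -1989
Complete the square in x and y: 23(x + 12)² -49(y + 2)² = -1989 + 3312 - 196 = 1127
Dividing both sides by 1127: (x + 12)²/49 - (y + 2)²/23 = 1
Hyperbola, center (-12, -2), transverse axis horizontal; a² = 49, b² = 23.
For a horizontal hyperbola the asymptotes have slope ±b/a.
Here that is ±√23/7.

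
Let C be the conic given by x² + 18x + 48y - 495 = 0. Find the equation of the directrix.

y = 24

Only x is squared. Complete the square in x: (x + 9)² = -48(y - 12).
Vertex (-9, 12); 4p = -48 so p = -12. Opens down.
Directrix is the horizontal line y = k − p = 12 − (-12) = 24.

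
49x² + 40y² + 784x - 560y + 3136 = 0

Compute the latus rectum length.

80/7

Collect terms: 49(x² + 16x) + 40(y² - 14y) = -3136
49(x + 8)² + 40(y - 7)² = -3136 + 3136 + 1960 = 1960
Dividing both sides by 1960: (x + 8)²/40 + (y - 7)²/49 = 1
Ellipse, center (-8, 7), major axis vertical; a² = 49, b² = 40.
Latus rectum length = 2b²/a = 2·40/7 = 80/7.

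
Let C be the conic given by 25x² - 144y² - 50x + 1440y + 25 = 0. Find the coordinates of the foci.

Group the x- and y-terms: 25(x² - 2x) -144(y² - 10y) = -25
Completing the square gives 25(x - 1)² -144(y - 5)² = -25 + 25 - 3600 = -3600.
Divide through by -3600 to get (y - 5)²/25 - (x - 1)²/144 = 1.
Hyperbola, center (1, 5), transverse axis vertical; a² = 25, b² = 144.
c² = a² + b² = 25 + 144 = 169, so c = 13.
Foci lie on the vertical axis through the center: (h, k ± c).

(1, -8) and (1, 18)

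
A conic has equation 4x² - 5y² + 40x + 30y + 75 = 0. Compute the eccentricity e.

Collect terms: 4(x² + 10x) -5(y² - 6y) = -75
4(x + 5)² -5(y - 3)² = -75 + 100 - 45 = -20
Divide through by -20 to get (y - 3)²/4 - (x + 5)²/5 = 1.
Hyperbola, center (-5, 3), transverse axis vertical; a² = 4, b² = 5.
c² = a² + b² = 9, so c = 3.
e = c/a = 3/2.

e = 3/2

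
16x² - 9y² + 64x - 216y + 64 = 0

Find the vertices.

Group the x- and y-terms: 16(x² + 4x) -9(y² + 24y) = -64
Complete the square in x and y: 16(x + 2)² -9(y + 12)² = -64 + 64 - 1296 = -1296
Divide through by -1296 to get (y + 12)²/144 - (x + 2)²/81 = 1.
Hyperbola, center (-2, -12), transverse axis vertical; a² = 144, b² = 81.
a = 12. Vertices at (h, k ± a).

(-2, -24) and (-2, 0)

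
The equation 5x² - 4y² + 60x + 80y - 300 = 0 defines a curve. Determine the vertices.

(-10, 10) and (-2, 10)

5(x² + 12x) -4(y² - 20y) = 300
Complete the square in x and y: 5(x + 6)² -4(y - 10)² = 300 + 180 - 400 = 80
Dividing both sides by 80: (x + 6)²/16 - (y - 10)²/20 = 1
Hyperbola, center (-6, 10), transverse axis horizontal; a² = 16, b² = 20.
a = 4. Vertices at (h ± a, k).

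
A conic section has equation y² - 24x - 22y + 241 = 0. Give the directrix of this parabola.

x = -1

Only y is squared. Complete the square in y: (y - 11)² = 24(x - 5).
Vertex (5, 11); 4p = 24 so p = 6. Opens right.
Directrix is the vertical line x = h − p = 5 − (6) = -1.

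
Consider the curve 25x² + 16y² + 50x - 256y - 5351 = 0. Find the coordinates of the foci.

Group: 25(x² + 2x) + 16(y² - 16y) = 5351
25(x + 1)² + 16(y - 8)² = 5351 + 25 + 1024 = 6400
Divide through by 6400 to get (x + 1)²/256 + (y - 8)²/400 = 1.
Ellipse, center (-1, 8), major axis vertical; a² = 400, b² = 256.
c² = a² - b² = 400 - 256 = 144, so c = 12.
Foci lie on the vertical axis through the center: (h, k ± c).

(-1, -4) and (-1, 20)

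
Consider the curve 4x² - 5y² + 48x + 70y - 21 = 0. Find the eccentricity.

Rearranging, 4(x² + 12x) -5(y² - 14y) = 21.
Complete the square in x and y: 4(x + 6)² -5(y - 7)² = 21 + 144 - 245 = -80
Divide through by -80 to get (y - 7)²/16 - (x + 6)²/20 = 1.
Hyperbola, center (-6, 7), transverse axis vertical; a² = 16, b² = 20.
c² = a² + b² = 36, so c = 6.
e = c/a = 6/4 = 3/2.

e = 3/2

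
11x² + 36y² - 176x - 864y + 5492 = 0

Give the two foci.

Group the x- and y-terms: 11(x² - 16x) + 36(y² - 24y) = -5492
Complete the square in x and y: 11(x - 8)² + 36(y - 12)² = -5492 + 704 + 5184 = 396
Divide by 396: (x - 8)²/36 + (y - 12)²/11 = 1
Ellipse, center (8, 12), major axis horizontal; a² = 36, b² = 11.
c² = a² - b² = 36 - 11 = 25, so c = 5.
Foci lie on the horizontal axis through the center: (h ± c, k).

(3, 12) and (13, 12)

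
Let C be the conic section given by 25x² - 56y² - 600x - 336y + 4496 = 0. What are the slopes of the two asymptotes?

Group the x- and y-terms: 25(x² - 24x) -56(y² + 6y) = -4496
Complete the square: 25(x - 12)² -56(y + 3)² = -4496 + 3600 - 504 = -1400
Divide through by -1400 to get (y + 3)²/25 - (x - 12)²/56 = 1.
Hyperbola, center (12, -3), transverse axis vertical; a² = 25, b² = 56.
For a vertical hyperbola the asymptotes have slope ±a/b.
Here that is ±5/2√14 = ±5√14/28.

5√14/28 and -5√14/28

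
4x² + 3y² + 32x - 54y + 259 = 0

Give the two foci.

Collect terms: 4(x² + 8x) + 3(y² - 18y) = -259
Complete the square: 4(x + 4)² + 3(y - 9)² = -259 + 64 + 243 = 48
Divide through by 48 to get (x + 4)²/12 + (y - 9)²/16 = 1.
Ellipse, center (-4, 9), major axis vertical; a² = 16, b² = 12.
c² = a² - b² = 16 - 12 = 4, so c = 2.
Foci lie on the vertical axis through the center: (h, k ± c).

(-4, 7) and (-4, 11)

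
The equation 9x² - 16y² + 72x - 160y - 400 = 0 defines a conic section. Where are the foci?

Rearranging, 9(x² + 8x) -16(y² + 10y) = 400.
Complete the square: 9(x + 4)² -16(y + 5)² = 400 + 144 - 400 = 144
Divide through by 144 to get (x + 4)²/16 - (y + 5)²/9 = 1.
Hyperbola, center (-4, -5), transverse axis horizontal; a² = 16, b² = 9.
c² = a² + b² = 16 + 9 = 25, so c = 5.
Foci lie on the horizontal axis through the center: (h ± c, k).

(-9, -5) and (1, -5)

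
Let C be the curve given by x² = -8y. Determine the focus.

(0, -2)

Vertex (0, 0); 4p = -8 so p = -2. Opens down.
Focus is p units from the vertex along the axis: (h, k + p).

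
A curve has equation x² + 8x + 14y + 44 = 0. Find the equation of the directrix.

y = 3/2

Only x is squared. Complete the square in x: (x + 4)² = -14(y + 2).
Vertex (-4, -2); 4p = -14 so p = -7/2. Opens down.
Directrix is the horizontal line y = k − p = -2 − (-7/2) = 3/2.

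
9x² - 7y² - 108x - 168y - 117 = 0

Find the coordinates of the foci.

(6, -24) and (6, 0)

Collect terms: 9(x² - 12x) -7(y² + 24y) = 117
Complete the square in x and y: 9(x - 6)² -7(y + 12)² = 117 + 324 - 1008 = -567
Dividing both sides by -567: (y + 12)²/81 - (x - 6)²/63 = 1
Hyperbola, center (6, -12), transverse axis vertical; a² = 81, b² = 63.
c² = a² + b² = 81 + 63 = 144, so c = 12.
Foci lie on the vertical axis through the center: (h, k ± c).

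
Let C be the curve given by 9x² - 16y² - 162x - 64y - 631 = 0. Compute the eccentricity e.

Rearranging, 9(x² - 18x) -16(y² + 4y) = 631.
Completing the square gives 9(x - 9)² -16(y + 2)² = 631 + 729 - 64 = 1296.
Dividing both sides by 1296: (x - 9)²/144 - (y + 2)²/81 = 1
Hyperbola, center (9, -2), transverse axis horizontal; a² = 144, b² = 81.
c² = a² + b² = 225, so c = 15.
e = c/a = 15/12 = 5/4.

e = 5/4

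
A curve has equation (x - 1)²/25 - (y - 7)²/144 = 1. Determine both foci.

Center (1, 7). The positive term is the x-term, so the transverse axis is horizontal; a² = 25, b² = 144.
c² = a² + b² = 25 + 144 = 169, so c = 13.
Foci lie on the horizontal axis through the center: (h ± c, k).

(-12, 7) and (14, 7)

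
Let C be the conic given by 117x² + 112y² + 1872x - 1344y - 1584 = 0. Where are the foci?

Group: 117(x² + 16x) + 112(y² - 12y) = 1584
Complete the square: 117(x + 8)² + 112(y - 6)² = 1584 + 7488 + 4032 = 13104
Divide by 13104: (x + 8)²/112 + (y - 6)²/117 = 1
Ellipse, center (-8, 6), major axis vertical; a² = 117, b² = 112.
c² = a² - b² = 117 - 112 = 5, so c = √5.
Foci lie on the vertical axis through the center: (h, k ± c).

(-8, 6 - √5) and (-8, 6 + √5)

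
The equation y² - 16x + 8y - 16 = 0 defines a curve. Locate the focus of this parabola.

Only y is squared. Complete the square in y: (y + 4)² = 16(x + 2).
Vertex (-2, -4); 4p = 16 so p = 4. Opens right.
Focus is p units from the vertex along the axis: (h + p, k).

(2, -4)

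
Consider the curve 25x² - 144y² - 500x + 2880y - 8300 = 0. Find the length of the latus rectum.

288/5

25(x² - 20x) -144(y² - 20y) = 8300
Complete the square in x and y: 25(x - 10)² -144(y - 10)² = 8300 + 2500 - 14400 = -3600
Divide by -3600: (y - 10)²/25 - (x - 10)²/144 = 1
Hyperbola, center (10, 10), transverse axis vertical; a² = 25, b² = 144.
Latus rectum length = 2b²/a = 2·144/5 = 288/5.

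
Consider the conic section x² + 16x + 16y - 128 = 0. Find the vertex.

(-8, 12)

Only x is squared. Complete the square in x: (x + 8)² = -16(y - 12).
Vertex (-8, 12); 4p = -16 so p = -4. Opens down.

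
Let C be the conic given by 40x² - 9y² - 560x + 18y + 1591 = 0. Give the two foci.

Rearranging, 40(x² - 14x) -9(y² - 2y) = -1591.
Complete the square in x and y: 40(x - 7)² -9(y - 1)² = -1591 + 1960 - 9 = 360
Divide through by 360 to get (x - 7)²/9 - (y - 1)²/40 = 1.
Hyperbola, center (7, 1), transverse axis horizontal; a² = 9, b² = 40.
c² = a² + b² = 9 + 40 = 49, so c = 7.
Foci lie on the horizontal axis through the center: (h ± c, k).

(0, 1) and (14, 1)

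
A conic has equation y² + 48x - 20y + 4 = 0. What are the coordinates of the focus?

(-10, 10)

Only y is squared. Complete the square in y: (y - 10)² = -48(x - 2).
Vertex (2, 10); 4p = -48 so p = -12. Opens left.
Focus is p units from the vertex along the axis: (h + p, k).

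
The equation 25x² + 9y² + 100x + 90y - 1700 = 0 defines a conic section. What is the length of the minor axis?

18

25(x² + 4x) + 9(y² + 10y) = 1700
Complete the square in x and y: 25(x + 2)² + 9(y + 5)² = 1700 + 100 + 225 = 2025
Divide through by 2025 to get (x + 2)²/81 + (y + 5)²/225 = 1.
Ellipse, center (-2, -5), major axis vertical; a² = 225, b² = 81.
b² = 81 so b = 9; the minor axis has length 2b = 18.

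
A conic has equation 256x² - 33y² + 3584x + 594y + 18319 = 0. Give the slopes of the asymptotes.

16√33/33 and -16√33/33

256(x² + 14x) -33(y² - 18y) = -18319
Complete the square: 256(x + 7)² -33(y - 9)² = -18319 + 12544 - 2673 = -8448
Divide by -8448: (y - 9)²/256 - (x + 7)²/33 = 1
Hyperbola, center (-7, 9), transverse axis vertical; a² = 256, b² = 33.
For a vertical hyperbola the asymptotes have slope ±a/b.
Here that is ±16/√33 = ±16√33/33.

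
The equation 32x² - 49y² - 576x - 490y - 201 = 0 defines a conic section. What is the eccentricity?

e = 9/7

Group the x- and y-terms: 32(x² - 18x) -49(y² + 10y) = 201
Complete the square in x and y: 32(x - 9)² -49(y + 5)² = 201 + 2592 - 1225 = 1568
Divide through by 1568 to get (x - 9)²/49 - (y + 5)²/32 = 1.
Hyperbola, center (9, -5), transverse axis horizontal; a² = 49, b² = 32.
c² = a² + b² = 81, so c = 9.
e = c/a = 9/7.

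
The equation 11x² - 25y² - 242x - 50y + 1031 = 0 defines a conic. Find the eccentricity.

e = 6/5

Collect terms: 11(x² - 22x) -25(y² + 2y) = -1031
Complete the square in x and y: 11(x - 11)² -25(y + 1)² = -1031 + 1331 - 25 = 275
Divide through by 275 to get (x - 11)²/25 - (y + 1)²/11 = 1.
Hyperbola, center (11, -1), transverse axis horizontal; a² = 25, b² = 11.
c² = a² + b² = 36, so c = 6.
e = c/a = 6/5.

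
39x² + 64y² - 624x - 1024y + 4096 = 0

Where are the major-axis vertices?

(0, 8) and (16, 8)

39(x² - 16x) + 64(y² - 16y) = -4096
Complete the square in x and y: 39(x - 8)² + 64(y - 8)² = -4096 + 2496 + 4096 = 2496
Divide by 2496: (x - 8)²/64 + (y - 8)²/39 = 1
Ellipse, center (8, 8), major axis horizontal; a² = 64, b² = 39.
a = 8. Vertices at (h ± a, k).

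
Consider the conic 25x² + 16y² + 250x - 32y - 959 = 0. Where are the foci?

(-5, -5) and (-5, 7)

Group: 25(x² + 10x) + 16(y² - 2y) = 959
25(x + 5)² + 16(y - 1)² = 959 + 625 + 16 = 1600
Divide by 1600: (x + 5)²/64 + (y - 1)²/100 = 1
Ellipse, center (-5, 1), major axis vertical; a² = 100, b² = 64.
c² = a² - b² = 100 - 64 = 36, so c = 6.
Foci lie on the vertical axis through the center: (h, k ± c).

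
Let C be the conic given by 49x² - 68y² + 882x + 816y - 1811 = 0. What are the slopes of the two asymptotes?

49(x² + 18x) -68(y² - 12y) = 1811
Completing the square gives 49(x + 9)² -68(y - 6)² = 1811 + 3969 - 2448 = 3332.
Divide by 3332: (x + 9)²/68 - (y - 6)²/49 = 1
Hyperbola, center (-9, 6), transverse axis horizontal; a² = 68, b² = 49.
For a horizontal hyperbola the asymptotes have slope ±b/a.
Here that is ±7/2√17 = ±7√17/34.

7√17/34 and -7√17/34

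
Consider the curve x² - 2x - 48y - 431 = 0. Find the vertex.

(1, -9)

Only x is squared. Complete the square in x: (x - 1)² = 48(y + 9).
Vertex (1, -9); 4p = 48 so p = 12. Opens up.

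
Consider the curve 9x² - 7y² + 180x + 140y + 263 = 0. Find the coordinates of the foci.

(-10, 6) and (-10, 14)

Group the x- and y-terms: 9(x² + 20x) -7(y² - 20y) = -263
9(x + 10)² -7(y - 10)² = -263 + 900 - 700 = -63
Divide through by -63 to get (y - 10)²/9 - (x + 10)²/7 = 1.
Hyperbola, center (-10, 10), transverse axis vertical; a² = 9, b² = 7.
c² = a² + b² = 9 + 7 = 16, so c = 4.
Foci lie on the vertical axis through the center: (h, k ± c).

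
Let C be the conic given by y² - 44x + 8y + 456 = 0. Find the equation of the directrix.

x = -1

Only y is squared. Complete the square in y: (y + 4)² = 44(x - 10).
Vertex (10, -4); 4p = 44 so p = 11. Opens right.
Directrix is the vertical line x = h − p = 10 − (11) = -1.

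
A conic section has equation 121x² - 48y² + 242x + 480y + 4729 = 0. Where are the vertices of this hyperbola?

Group the x- and y-terms: 121(x² + 2x) -48(y² - 10y) = -4729
Complete the square: 121(x + 1)² -48(y - 5)² = -4729 + 121 - 1200 = -5808
Divide by -5808: (y - 5)²/121 - (x + 1)²/48 = 1
Hyperbola, center (-1, 5), transverse axis vertical; a² = 121, b² = 48.
a = 11. Vertices at (h, k ± a).

(-1, -6) and (-1, 16)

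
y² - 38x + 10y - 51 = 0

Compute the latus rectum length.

Only y is squared. Complete the square in y: (y + 5)² = 38(x + 2).
Vertex (-2, -5); 4p = 38 so p = 19/2. Opens right.
Latus rectum length = |4p| = 38.

38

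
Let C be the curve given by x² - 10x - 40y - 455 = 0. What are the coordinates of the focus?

Only x is squared. Complete the square in x: (x - 5)² = 40(y + 12).
Vertex (5, -12); 4p = 40 so p = 10. Opens up.
Focus is p units from the vertex along the axis: (h, k + p).

(5, -2)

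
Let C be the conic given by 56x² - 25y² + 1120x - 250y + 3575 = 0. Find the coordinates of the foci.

(-19, -5) and (-1, -5)

56(x² + 20x) -25(y² + 10y) = -3575
Complete the square in x and y: 56(x + 10)² -25(y + 5)² = -3575 + 5600 - 625 = 1400
Divide by 1400: (x + 10)²/25 - (y + 5)²/56 = 1
Hyperbola, center (-10, -5), transverse axis horizontal; a² = 25, b² = 56.
c² = a² + b² = 25 + 56 = 81, so c = 9.
Foci lie on the horizontal axis through the center: (h ± c, k).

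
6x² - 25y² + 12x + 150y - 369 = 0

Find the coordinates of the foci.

Group: 6(x² + 2x) -25(y² - 6y) = 369
Complete the square: 6(x + 1)² -25(y - 3)² = 369 + 6 - 225 = 150
Divide through by 150 to get (x + 1)²/25 - (y - 3)²/6 = 1.
Hyperbola, center (-1, 3), transverse axis horizontal; a² = 25, b² = 6.
c² = a² + b² = 25 + 6 = 31, so c = √31.
Foci lie on the horizontal axis through the center: (h ± c, k).

(-1 - √31, 3) and (-1 + √31, 3)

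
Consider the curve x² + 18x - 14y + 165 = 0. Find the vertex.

(-9, 6)

Only x is squared. Complete the square in x: (x + 9)² = 14(y - 6).
Vertex (-9, 6); 4p = 14 so p = 7/2. Opens up.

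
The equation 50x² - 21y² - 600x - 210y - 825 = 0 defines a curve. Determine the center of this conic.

Collect terms: 50(x² - 12x) -21(y² + 10y) = 825
Completing the square gives 50(x - 6)² -21(y + 5)² = 825 + 1800 - 525 = 2100.
Dividing both sides by 2100: (x - 6)²/42 - (y + 5)²/100 = 1
Hyperbola with center (6, -5).

(6, -5)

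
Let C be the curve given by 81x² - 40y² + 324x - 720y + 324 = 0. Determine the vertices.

81(x² + 4x) -40(y² + 18y) = -324
Complete the square: 81(x + 2)² -40(y + 9)² = -324 + 324 - 3240 = -3240
Divide through by -3240 to get (y + 9)²/81 - (x + 2)²/40 = 1.
Hyperbola, center (-2, -9), transverse axis vertical; a² = 81, b² = 40.
a = 9. Vertices at (h, k ± a).

(-2, -18) and (-2, 0)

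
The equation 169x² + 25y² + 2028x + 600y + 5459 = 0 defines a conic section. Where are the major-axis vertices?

(-6, -25) and (-6, 1)

Group: 169(x² + 12x) + 25(y² + 24y) = -5459
Completing the square gives 169(x + 6)² + 25(y + 12)² = -5459 + 6084 + 3600 = 4225.
Divide through by 4225 to get (x + 6)²/25 + (y + 12)²/169 = 1.
Ellipse, center (-6, -12), major axis vertical; a² = 169, b² = 25.
a = 13. Vertices at (h, k ± a).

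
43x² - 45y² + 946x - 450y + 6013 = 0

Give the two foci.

Group the x- and y-terms: 43(x² + 22x) -45(y² + 10y) = -6013
Complete the square: 43(x + 11)² -45(y + 5)² = -6013 + 5203 - 1125 = -1935
Divide by -1935: (y + 5)²/43 - (x + 11)²/45 = 1
Hyperbola, center (-11, -5), transverse axis vertical; a² = 43, b² = 45.
c² = a² + b² = 43 + 45 = 88, so c = 2√22.
Foci lie on the vertical axis through the center: (h, k ± c).

(-11, -5 - 2√22) and (-11, -5 + 2√22)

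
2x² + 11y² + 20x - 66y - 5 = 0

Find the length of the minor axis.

Group: 2(x² + 10x) + 11(y² - 6y) = 5
Completing the square gives 2(x + 5)² + 11(y - 3)² = 5 + 50 + 99 = 154.
Dividing both sides by 154: (x + 5)²/77 + (y - 3)²/14 = 1
Ellipse, center (-5, 3), major axis horizontal; a² = 77, b² = 14.
b² = 14 so b = √14; the minor axis has length 2b = 2√14.

2√14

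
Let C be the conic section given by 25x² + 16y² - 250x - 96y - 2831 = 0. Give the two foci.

Collect terms: 25(x² - 10x) + 16(y² - 6y) = 2831
Complete the square in x and y: 25(x - 5)² + 16(y - 3)² = 2831 + 625 + 144 = 3600
Divide by 3600: (x - 5)²/144 + (y - 3)²/225 = 1
Ellipse, center (5, 3), major axis vertical; a² = 225, b² = 144.
c² = a² - b² = 225 - 144 = 81, so c = 9.
Foci lie on the vertical axis through the center: (h, k ± c).

(5, -6) and (5, 12)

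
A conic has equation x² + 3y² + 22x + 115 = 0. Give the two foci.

(-13, 0) and (-9, 0)

Group: (x² + 22x) + 3y² = -115
Completing the square gives (x + 11)² + 3y² = -115 + 121 + 0 = 6.
Dividing both sides by 6: (x + 11)²/6 + y²/2 = 1
Ellipse, center (-11, 0), major axis horizontal; a² = 6, b² = 2.
c² = a² - b² = 6 - 2 = 4, so c = 2.
Foci lie on the horizontal axis through the center: (h ± c, k).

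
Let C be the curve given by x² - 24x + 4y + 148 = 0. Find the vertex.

(12, -1)

Only x is squared. Complete the square in x: (x - 12)² = -4(y + 1).
Vertex (12, -1); 4p = -4 so p = -1. Opens down.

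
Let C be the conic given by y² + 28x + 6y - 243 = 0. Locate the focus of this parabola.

(2, -3)

Only y is squared. Complete the square in y: (y + 3)² = -28(x - 9).
Vertex (9, -3); 4p = -28 so p = -7. Opens left.
Focus is p units from the vertex along the axis: (h + p, k).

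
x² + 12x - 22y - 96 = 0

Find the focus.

Only x is squared. Complete the square in x: (x + 6)² = 22(y + 6).
Vertex (-6, -6); 4p = 22 so p = 11/2. Opens up.
Focus is p units from the vertex along the axis: (h, k + p).

(-6, -1/2)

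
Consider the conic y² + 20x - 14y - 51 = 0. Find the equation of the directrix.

Only y is squared. Complete the square in y: (y - 7)² = -20(x - 5).
Vertex (5, 7); 4p = -20 so p = -5. Opens left.
Directrix is the vertical line x = h − p = 5 − (-5) = 10.

x = 10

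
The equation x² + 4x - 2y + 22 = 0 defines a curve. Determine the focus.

(-2, 19/2)

Only x is squared. Complete the square in x: (x + 2)² = 2(y - 9).
Vertex (-2, 9); 4p = 2 so p = 1/2. Opens up.
Focus is p units from the vertex along the axis: (h, k + p).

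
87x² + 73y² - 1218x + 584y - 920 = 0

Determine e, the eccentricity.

Group: 87(x² - 14x) + 73(y² + 8y) = 920
Completing the square gives 87(x - 7)² + 73(y + 4)² = 920 + 4263 + 1168 = 6351.
Divide by 6351: (x - 7)²/73 + (y + 4)²/87 = 1
Ellipse, center (7, -4), major axis vertical; a² = 87, b² = 73.
c² = a² - b² = 14, so c = √14.
e = c/a = √14/√87 = √1218/87.

e = √1218/87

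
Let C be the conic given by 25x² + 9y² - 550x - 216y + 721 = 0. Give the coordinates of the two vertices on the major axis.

25(x² - 22x) + 9(y² - 24y) = -721
Complete the square: 25(x - 11)² + 9(y - 12)² = -721 + 3025 + 1296 = 3600
Divide by 3600: (x - 11)²/144 + (y - 12)²/400 = 1
Ellipse, center (11, 12), major axis vertical; a² = 400, b² = 144.
a = 20. Vertices at (h, k ± a).

(11, -8) and (11, 32)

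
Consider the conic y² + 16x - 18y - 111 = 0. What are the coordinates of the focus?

(8, 9)

Only y is squared. Complete the square in y: (y - 9)² = -16(x - 12).
Vertex (12, 9); 4p = -16 so p = -4. Opens left.
Focus is p units from the vertex along the axis: (h + p, k).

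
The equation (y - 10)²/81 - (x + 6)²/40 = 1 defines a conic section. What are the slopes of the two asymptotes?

9√10/20 and -9√10/20

Center (-6, 10). The positive term is the y-term, so the transverse axis is vertical; a² = 81, b² = 40.
For a vertical hyperbola the asymptotes have slope ±a/b.
Here that is ±9/2√10 = ±9√10/20.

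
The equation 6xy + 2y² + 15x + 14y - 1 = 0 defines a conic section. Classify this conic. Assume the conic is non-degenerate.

A = 0, B = 6, C = 2.
Discriminant B² − 4AC = 6² − 4·0·2 = 36.
B² − 4AC > 0 ⇒ hyperbola.

hyperbola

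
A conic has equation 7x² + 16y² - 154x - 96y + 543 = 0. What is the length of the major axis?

16

Group the x- and y-terms: 7(x² - 22x) + 16(y² - 6y) = -543
Complete the square: 7(x - 11)² + 16(y - 3)² = -543 + 847 + 144 = 448
Divide by 448: (x - 11)²/64 + (y - 3)²/28 = 1
Ellipse, center (11, 3), major axis horizontal; a² = 64, b² = 28.
a² = 64 so a = 8; the major axis has length 2a = 16.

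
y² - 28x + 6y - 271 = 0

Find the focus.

(-3, -3)

Only y is squared. Complete the square in y: (y + 3)² = 28(x + 10).
Vertex (-10, -3); 4p = 28 so p = 7. Opens right.
Focus is p units from the vertex along the axis: (h + p, k).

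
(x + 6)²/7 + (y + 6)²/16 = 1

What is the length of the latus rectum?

7/2

Center (-6, -6). The larger denominator 16 sits under the y-term, so the major axis is vertical; a² = 16, b² = 7.
Latus rectum length = 2b²/a = 2·7/4 = 7/2.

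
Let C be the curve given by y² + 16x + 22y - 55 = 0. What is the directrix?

Only y is squared. Complete the square in y: (y + 11)² = -16(x - 11).
Vertex (11, -11); 4p = -16 so p = -4. Opens left.
Directrix is the vertical line x = h − p = 11 − (-4) = 15.

x = 15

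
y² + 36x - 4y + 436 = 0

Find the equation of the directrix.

Only y is squared. Complete the square in y: (y - 2)² = -36(x + 12).
Vertex (-12, 2); 4p = -36 so p = -9. Opens left.
Directrix is the vertical line x = h − p = -12 − (-9) = -3.

x = -3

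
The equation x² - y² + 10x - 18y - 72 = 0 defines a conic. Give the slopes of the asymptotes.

Group: (x² + 10x) -(y² + 18y) = 72
Completing the square gives (x + 5)² -(y + 9)² = 72 + 25 - 81 = 16.
Dividing both sides by 16: (x + 5)²/16 - (y + 9)²/16 = 1
Hyperbola, center (-5, -9), transverse axis horizontal; a² = 16, b² = 16.
For a horizontal hyperbola the asymptotes have slope ±b/a.
Here that is ±4/4 = ±1.

1 and -1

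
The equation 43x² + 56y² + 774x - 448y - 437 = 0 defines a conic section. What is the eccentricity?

Collect terms: 43(x² + 18x) + 56(y² - 8y) = 437
Completing the square gives 43(x + 9)² + 56(y - 4)² = 437 + 3483 + 896 = 4816.
Divide through by 4816 to get (x + 9)²/112 + (y - 4)²/86 = 1.
Ellipse, center (-9, 4), major axis horizontal; a² = 112, b² = 86.
c² = a² - b² = 26, so c = √26.
e = c/a = √26/4√7 = √182/28.

e = √182/28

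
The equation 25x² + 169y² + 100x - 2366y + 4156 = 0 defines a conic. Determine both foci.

(-14, 7) and (10, 7)

Rearranging, 25(x² + 4x) + 169(y² - 14y) = -4156.
Complete the square: 25(x + 2)² + 169(y - 7)² = -4156 + 100 + 8281 = 4225
Dividing both sides by 4225: (x + 2)²/169 + (y - 7)²/25 = 1
Ellipse, center (-2, 7), major axis horizontal; a² = 169, b² = 25.
c² = a² - b² = 169 - 25 = 144, so c = 12.
Foci lie on the horizontal axis through the center: (h ± c, k).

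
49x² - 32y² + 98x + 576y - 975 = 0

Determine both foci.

Collect terms: 49(x² + 2x) -32(y² - 18y) = 975
Completing the square gives 49(x + 1)² -32(y - 9)² = 975 + 49 - 2592 = -1568.
Divide through by -1568 to get (y - 9)²/49 - (x + 1)²/32 = 1.
Hyperbola, center (-1, 9), transverse axis vertical; a² = 49, b² = 32.
c² = a² + b² = 49 + 32 = 81, so c = 9.
Foci lie on the vertical axis through the center: (h, k ± c).

(-1, 0) and (-1, 18)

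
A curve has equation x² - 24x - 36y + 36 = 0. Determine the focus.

Only x is squared. Complete the square in x: (x - 12)² = 36(y + 3).
Vertex (12, -3); 4p = 36 so p = 9. Opens up.
Focus is p units from the vertex along the axis: (h, k + p).

(12, 6)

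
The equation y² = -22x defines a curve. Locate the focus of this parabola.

(-11/2, 0)

Vertex (0, 0); 4p = -22 so p = -11/2. Opens left.
Focus is p units from the vertex along the axis: (h + p, k).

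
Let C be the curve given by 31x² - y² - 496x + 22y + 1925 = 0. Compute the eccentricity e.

e = 4√62/31

Collect terms: 31(x² - 16x) -(y² - 22y) = -1925
31(x - 8)² -(y - 11)² = -1925 + 1984 - 121 = -62
Divide through by -62 to get (y - 11)²/62 - (x - 8)²/2 = 1.
Hyperbola, center (8, 11), transverse axis vertical; a² = 62, b² = 2.
c² = a² + b² = 64, so c = 8.
e = c/a = 8/√62 = 4√62/31.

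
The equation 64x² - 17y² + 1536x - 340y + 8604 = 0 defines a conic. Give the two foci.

(-12, -19) and (-12, -1)

Collect terms: 64(x² + 24x) -17(y² + 20y) = -8604
Completing the square gives 64(x + 12)² -17(y + 10)² = -8604 + 9216 - 1700 = -1088.
Divide through by -1088 to get (y + 10)²/64 - (x + 12)²/17 = 1.
Hyperbola, center (-12, -10), transverse axis vertical; a² = 64, b² = 17.
c² = a² + b² = 64 + 17 = 81, so c = 9.
Foci lie on the vertical axis through the center: (h, k ± c).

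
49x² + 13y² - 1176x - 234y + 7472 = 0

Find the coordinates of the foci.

(12, 3) and (12, 15)

Group: 49(x² - 24x) + 13(y² - 18y) = -7472
49(x - 12)² + 13(y - 9)² = -7472 + 7056 + 1053 = 637
Dividing both sides by 637: (x - 12)²/13 + (y - 9)²/49 = 1
Ellipse, center (12, 9), major axis vertical; a² = 49, b² = 13.
c² = a² - b² = 49 - 13 = 36, so c = 6.
Foci lie on the vertical axis through the center: (h, k ± c).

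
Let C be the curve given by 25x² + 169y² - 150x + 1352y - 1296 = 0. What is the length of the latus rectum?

50/13

Group: 25(x² - 6x) + 169(y² + 8y) = 1296
25(x - 3)² + 169(y + 4)² = 1296 + 225 + 2704 = 4225
Dividing both sides by 4225: (x - 3)²/169 + (y + 4)²/25 = 1
Ellipse, center (3, -4), major axis horizontal; a² = 169, b² = 25.
Latus rectum length = 2b²/a = 2·25/13 = 50/13.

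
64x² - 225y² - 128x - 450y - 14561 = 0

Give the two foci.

(-16, -1) and (18, -1)

Group: 64(x² - 2x) -225(y² + 2y) = 14561
64(x - 1)² -225(y + 1)² = 14561 + 64 - 225 = 14400
Divide by 14400: (x - 1)²/225 - (y + 1)²/64 = 1
Hyperbola, center (1, -1), transverse axis horizontal; a² = 225, b² = 64.
c² = a² + b² = 225 + 64 = 289, so c = 17.
Foci lie on the horizontal axis through the center: (h ± c, k).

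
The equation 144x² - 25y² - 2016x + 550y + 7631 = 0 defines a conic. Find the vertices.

Collect terms: 144(x² - 14x) -25(y² - 22y) = -7631
144(x - 7)² -25(y - 11)² = -7631 + 7056 - 3025 = -3600
Divide through by -3600 to get (y - 11)²/144 - (x - 7)²/25 = 1.
Hyperbola, center (7, 11), transverse axis vertical; a² = 144, b² = 25.
a = 12. Vertices at (h, k ± a).

(7, -1) and (7, 23)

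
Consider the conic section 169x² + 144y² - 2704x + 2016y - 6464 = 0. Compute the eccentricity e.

e = 5/13

Rearranging, 169(x² - 16x) + 144(y² + 14y) = 6464.
169(x - 8)² + 144(y + 7)² = 6464 + 10816 + 7056 = 24336
Divide through by 24336 to get (x - 8)²/144 + (y + 7)²/169 = 1.
Ellipse, center (8, -7), major axis vertical; a² = 169, b² = 144.
c² = a² - b² = 25, so c = 5.
e = c/a = 5/13.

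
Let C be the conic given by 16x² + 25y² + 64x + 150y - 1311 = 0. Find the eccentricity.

Collect terms: 16(x² + 4x) + 25(y² + 6y) = 1311
Complete the square in x and y: 16(x + 2)² + 25(y + 3)² = 1311 + 64 + 225 = 1600
Divide by 1600: (x + 2)²/100 + (y + 3)²/64 = 1
Ellipse, center (-2, -3), major axis horizontal; a² = 100, b² = 64.
c² = a² - b² = 36, so c = 6.
e = c/a = 6/10 = 3/5.

e = 3/5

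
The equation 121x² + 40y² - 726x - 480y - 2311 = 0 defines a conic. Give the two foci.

(3, -3) and (3, 15)

Rearranging, 121(x² - 6x) + 40(y² - 12y) = 2311.
Complete the square in x and y: 121(x - 3)² + 40(y - 6)² = 2311 + 1089 + 1440 = 4840
Divide through by 4840 to get (x - 3)²/40 + (y - 6)²/121 = 1.
Ellipse, center (3, 6), major axis vertical; a² = 121, b² = 40.
c² = a² - b² = 121 - 40 = 81, so c = 9.
Foci lie on the vertical axis through the center: (h, k ± c).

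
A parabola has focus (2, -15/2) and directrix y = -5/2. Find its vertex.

(2, -5)

The vertex is the midpoint between the focus and the directrix along the axis of symmetry.
Axis is vertical (directrix is horizontal). Vertex y-coordinate = (-15/2 + (-5/2))/2 = -5; x-coordinate = 2.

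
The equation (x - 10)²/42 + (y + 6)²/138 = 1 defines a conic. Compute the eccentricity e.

Center (10, -6). The larger denominator 138 sits under the y-term, so the major axis is vertical; a² = 138, b² = 42.
c² = a² - b² = 96, so c = 4√6.
e = c/a = 4√6/√138 = 4√23/23.

e = 4√23/23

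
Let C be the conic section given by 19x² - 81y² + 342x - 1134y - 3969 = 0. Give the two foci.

Group the x- and y-terms: 19(x² + 18x) -81(y² + 14y) = 3969
19(x + 9)² -81(y + 7)² = 3969 + 1539 - 3969 = 1539
Divide through by 1539 to get (x + 9)²/81 - (y + 7)²/19 = 1.
Hyperbola, center (-9, -7), transverse axis horizontal; a² = 81, b² = 19.
c² = a² + b² = 81 + 19 = 100, so c = 10.
Foci lie on the horizontal axis through the center: (h ± c, k).

(-19, -7) and (1, -7)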